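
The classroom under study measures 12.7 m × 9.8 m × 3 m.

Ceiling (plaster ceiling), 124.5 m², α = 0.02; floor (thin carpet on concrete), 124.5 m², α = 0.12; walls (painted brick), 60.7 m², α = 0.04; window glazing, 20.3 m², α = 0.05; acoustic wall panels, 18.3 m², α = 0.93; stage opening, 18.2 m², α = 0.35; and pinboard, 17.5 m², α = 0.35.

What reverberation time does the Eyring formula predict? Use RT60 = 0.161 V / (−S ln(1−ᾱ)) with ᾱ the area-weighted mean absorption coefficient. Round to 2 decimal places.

S = Σ Sᵢ = 384.0 m².
Σ(Sᵢαᵢ) = 124.5×0.02 + 124.5×0.12 + 60.7×0.04 + 20.3×0.05 + 18.3×0.93 + 18.2×0.35 + 17.5×0.35 = 50.387.
Mean coefficient ᾱ = A/S = 0.1312.
−S·ln(1−ᾱ) = −384.0 × ln(1 − 0.1312) = 54.007.
V = 12.7 × 9.8 × 3 = 373.38 m³.
T = 0.161·V/[−S·ln(1−ᾱ)] = 0.161·373.38/54.007 = 1.11 s.

1.11 s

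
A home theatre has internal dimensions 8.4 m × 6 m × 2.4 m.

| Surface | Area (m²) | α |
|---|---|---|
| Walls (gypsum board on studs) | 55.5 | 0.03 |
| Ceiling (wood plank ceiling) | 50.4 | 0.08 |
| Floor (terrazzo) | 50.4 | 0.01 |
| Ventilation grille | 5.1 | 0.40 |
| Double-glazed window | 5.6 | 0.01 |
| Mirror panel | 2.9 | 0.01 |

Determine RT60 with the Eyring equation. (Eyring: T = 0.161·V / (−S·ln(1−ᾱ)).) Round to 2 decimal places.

S = Σ Sᵢ = 169.9 m².
Absorption A = 55.5·0.03 + 50.4·0.08 + 50.4·0.01 + 5.1·0.40 + 5.6·0.01 + 2.9·0.01 = 8.326 sabins.
ᾱ = 8.326 / 169.9 = 0.0490.
Eyring denominator: −S ln(1−ᾱ) = 8.536.
V = 8.4 × 6 × 2.4 = 120.96 m³.
RT60 = 0.161 × 120.96 / 8.536 = 2.28 s.

2.28 seconds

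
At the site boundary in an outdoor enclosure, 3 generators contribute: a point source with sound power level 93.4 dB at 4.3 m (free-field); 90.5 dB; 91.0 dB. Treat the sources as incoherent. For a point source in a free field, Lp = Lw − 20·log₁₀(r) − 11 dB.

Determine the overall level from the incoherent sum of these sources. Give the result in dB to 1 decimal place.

Source at 4.3 m: Lp = 93.4 − 20·log₁₀(4.3) − 11 = 69.7 dB.
Sum in the linear (power) domain: Σ 10^(Lᵢ/10) = 10^(69.7/10) + 10^(90.5/10) + 10^(91.0/10) = 2.39e+09.
Back to dB: 10·log₁₀ Σ = 93.8 dB.

93.8 dB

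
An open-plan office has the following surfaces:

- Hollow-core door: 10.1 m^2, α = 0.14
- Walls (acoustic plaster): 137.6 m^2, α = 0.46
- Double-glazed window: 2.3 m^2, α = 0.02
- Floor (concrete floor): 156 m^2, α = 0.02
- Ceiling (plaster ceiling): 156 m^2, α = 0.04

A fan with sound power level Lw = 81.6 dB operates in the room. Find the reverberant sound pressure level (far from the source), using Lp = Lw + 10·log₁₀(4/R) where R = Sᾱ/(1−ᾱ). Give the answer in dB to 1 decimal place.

68.2 dB

A = 74.116 sabins; S = 462.0 m^2.
ᾱ = 0.1604, so room constant R = A/(1−ᾱ) = 88.275 m^2.
Lp = 81.6 + 10·log₁₀(4/88.275) = 81.6 + (-13.44) = 68.2 dB.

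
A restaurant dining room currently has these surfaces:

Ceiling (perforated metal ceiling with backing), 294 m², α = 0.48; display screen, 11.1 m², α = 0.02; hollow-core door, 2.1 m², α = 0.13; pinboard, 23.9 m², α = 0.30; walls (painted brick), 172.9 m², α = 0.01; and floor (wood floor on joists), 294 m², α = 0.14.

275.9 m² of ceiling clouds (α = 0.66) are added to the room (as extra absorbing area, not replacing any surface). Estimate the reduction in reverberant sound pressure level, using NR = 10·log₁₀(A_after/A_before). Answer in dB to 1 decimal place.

2.9 dB

Summing Sᵢαᵢ: 141.120 + 0.222 + 0.273 + 7.170 + 1.729 + 41.160 → A_before = 191.674 sabins.
Treatment contributes 275.9·0.66 = 182.094 sabins.
A_after = 191.674 + 182.094 = 373.768 sabins.
NR = 10·log₁₀(373.768/191.674) = 2.9 dB.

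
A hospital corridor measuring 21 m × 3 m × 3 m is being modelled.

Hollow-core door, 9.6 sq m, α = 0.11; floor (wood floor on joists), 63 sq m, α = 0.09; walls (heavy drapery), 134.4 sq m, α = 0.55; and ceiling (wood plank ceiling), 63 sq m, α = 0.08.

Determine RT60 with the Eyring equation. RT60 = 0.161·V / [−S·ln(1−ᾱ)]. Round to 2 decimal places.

S = Σ Sᵢ = 270.0 sq m.
Σ(Sᵢαᵢ) = 9.6×0.11 + 63×0.09 + 134.4×0.55 + 63×0.08 = 85.686.
Mean coefficient ᾱ = A/S = 0.3174.
Eyring denominator: −S ln(1−ᾱ) = 103.098.
V = 21 × 3 × 3 = 189 m³.
T = 0.161·V/[−S·ln(1−ᾱ)] = 0.161·189/103.098 = 0.30 s.

0.30 s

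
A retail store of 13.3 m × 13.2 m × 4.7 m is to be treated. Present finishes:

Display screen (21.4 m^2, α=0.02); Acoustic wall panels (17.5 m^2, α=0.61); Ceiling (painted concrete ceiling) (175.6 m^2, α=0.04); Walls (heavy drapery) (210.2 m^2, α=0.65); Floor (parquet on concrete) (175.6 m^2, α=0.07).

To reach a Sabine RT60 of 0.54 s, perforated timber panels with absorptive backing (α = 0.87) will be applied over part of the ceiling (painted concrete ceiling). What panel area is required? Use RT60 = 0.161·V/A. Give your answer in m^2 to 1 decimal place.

95.1

Total absorption A₁ = 21.4*0.02 + 17.5*0.61 + 175.6*0.04 + 210.2*0.65 + 175.6*0.07
  = 0.428 + 10.675 + 7.024 + 136.630 + 12.292 = 167.049 m^2 sabins.
V = 825.132 m³. Target absorption A₂ = 0.161 × 825.132 / 0.54 = 246.012 sabins.
Absorption to add: 246.012 − 167.049 = 78.963 sabins.
Each m^2 of panel replacing the ceiling (painted concrete ceiling) adds (0.87 − 0.04) = 0.83 sabins.
Area = ΔA/Δα = 78.963/0.83 = 95.1 m^2.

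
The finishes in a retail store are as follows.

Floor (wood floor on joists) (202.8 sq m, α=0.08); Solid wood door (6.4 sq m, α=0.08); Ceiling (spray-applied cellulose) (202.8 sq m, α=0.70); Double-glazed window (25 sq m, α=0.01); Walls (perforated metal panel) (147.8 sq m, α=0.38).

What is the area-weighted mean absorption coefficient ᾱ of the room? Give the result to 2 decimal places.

0.37

Total surface area S = 584.8 sq m.
Weighted sum Σ Sα = 215.110.
ᾱ = 215.110 / 584.8 = 0.37.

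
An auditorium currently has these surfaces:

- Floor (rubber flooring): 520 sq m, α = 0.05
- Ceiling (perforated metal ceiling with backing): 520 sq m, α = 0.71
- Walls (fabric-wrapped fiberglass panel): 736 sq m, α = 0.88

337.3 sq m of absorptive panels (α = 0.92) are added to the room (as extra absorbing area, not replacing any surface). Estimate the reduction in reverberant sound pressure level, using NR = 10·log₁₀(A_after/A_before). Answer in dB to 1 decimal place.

1.1 dB

Equivalent absorption area: A_before = 520×0.05 + 520×0.71 + 736×0.88 = 1042.880 sq m.
Treatment contributes 337.3·0.92 = 310.316 sabins.
New total A_after = 1353.196 sabins.
NR = 10·log₁₀(1353.196/1042.880) = 1.1 dB.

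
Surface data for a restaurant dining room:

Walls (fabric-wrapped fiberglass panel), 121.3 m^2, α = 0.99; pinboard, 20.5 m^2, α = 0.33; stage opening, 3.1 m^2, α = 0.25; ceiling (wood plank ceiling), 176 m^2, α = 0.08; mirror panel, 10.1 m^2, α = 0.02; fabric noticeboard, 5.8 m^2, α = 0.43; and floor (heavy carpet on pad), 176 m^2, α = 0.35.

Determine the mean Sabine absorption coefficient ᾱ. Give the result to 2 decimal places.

S = Σ Sᵢ = 121.3 + 20.5 + 3.1 + 176 + 10.1 + 5.8 + 176 = 512.8 m^2.
Weighted sum Σ Sα = 206.003.
ᾱ = A/S = 0.40.

0.40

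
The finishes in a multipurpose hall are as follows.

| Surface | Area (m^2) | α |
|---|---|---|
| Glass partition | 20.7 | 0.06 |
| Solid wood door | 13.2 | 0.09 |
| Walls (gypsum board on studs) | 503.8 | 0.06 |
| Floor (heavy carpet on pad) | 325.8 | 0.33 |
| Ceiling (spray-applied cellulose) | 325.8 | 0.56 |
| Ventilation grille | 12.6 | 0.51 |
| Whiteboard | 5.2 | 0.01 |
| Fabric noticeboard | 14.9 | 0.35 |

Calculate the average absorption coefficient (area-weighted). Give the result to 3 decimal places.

0.274

S = Σ Sᵢ = 20.7 + 13.2 + 503.8 + 325.8 + 325.8 + 12.6 + 5.2 + 14.9 = 1222.0 m^2.
Σ(Sᵢαᵢ) = 20.7*0.06 + 13.2*0.09 + 503.8*0.06 + 325.8*0.33 + 325.8*0.56 + 12.6*0.51 + 5.2*0.01 + 14.9*0.35 = 334.313.
ᾱ = A/S = 0.274.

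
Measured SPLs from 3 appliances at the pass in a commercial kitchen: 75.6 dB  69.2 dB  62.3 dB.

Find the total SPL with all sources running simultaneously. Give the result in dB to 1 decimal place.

Converting to relative power and adding: 10^(75.6/10) + 10^(69.2/10) + 10^(62.3/10) = 4.632e+07.
Back to dB: 10·log₁₀ Σ = 76.7 dB.

76.7 dB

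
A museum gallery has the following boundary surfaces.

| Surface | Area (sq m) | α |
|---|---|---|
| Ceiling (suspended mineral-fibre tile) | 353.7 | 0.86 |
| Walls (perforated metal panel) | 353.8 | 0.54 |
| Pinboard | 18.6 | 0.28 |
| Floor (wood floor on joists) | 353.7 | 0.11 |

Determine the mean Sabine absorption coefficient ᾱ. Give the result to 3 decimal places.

S = Σ Sᵢ = 353.7 + 353.8 + 18.6 + 353.7 = 1079.8 sq m.
A = 353.7*0.86 + 353.8*0.54 + 18.6*0.28 + 353.7*0.11 = 539.349 sabins.
ᾱ = 539.349 / 1079.8 = 0.499.

0.499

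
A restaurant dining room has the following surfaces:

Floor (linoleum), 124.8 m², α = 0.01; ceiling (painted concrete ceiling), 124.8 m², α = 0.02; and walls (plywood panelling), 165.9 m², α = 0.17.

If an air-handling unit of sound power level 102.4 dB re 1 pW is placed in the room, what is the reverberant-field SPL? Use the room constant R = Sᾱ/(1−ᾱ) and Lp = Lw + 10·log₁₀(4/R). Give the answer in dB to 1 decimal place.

93.0 dB

A = 31.947 sabins; S = 415.5 m².
ᾱ = 0.0769, so room constant R = A/(1−ᾱ) = 34.608 m².
Lp = 102.4 + 10·log₁₀(4/34.608) = 102.4 + (-9.37) = 93.0 dB.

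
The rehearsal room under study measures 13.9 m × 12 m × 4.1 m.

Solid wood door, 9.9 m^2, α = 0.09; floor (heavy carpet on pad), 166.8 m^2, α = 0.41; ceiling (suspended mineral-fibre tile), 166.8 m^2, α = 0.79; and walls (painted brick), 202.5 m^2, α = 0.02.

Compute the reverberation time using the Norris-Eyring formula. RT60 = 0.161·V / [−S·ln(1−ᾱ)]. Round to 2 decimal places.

0.43 s

Total surface area S = 9.9 + 166.8 + 166.8 + 202.5 = 546.0 m^2.
Σ(Sᵢαᵢ) = 9.9·0.09 + 166.8·0.41 + 166.8·0.79 + 202.5·0.02 = 205.101.
Mean coefficient ᾱ = A/S = 0.3756.
Eyring denominator: −S ln(1−ᾱ) = 257.146.
V = 13.9 × 12 × 4.1 = 683.88 m³.
T = 0.161·V/[−S·ln(1−ᾱ)] = 0.161·683.88/257.146 = 0.43 s.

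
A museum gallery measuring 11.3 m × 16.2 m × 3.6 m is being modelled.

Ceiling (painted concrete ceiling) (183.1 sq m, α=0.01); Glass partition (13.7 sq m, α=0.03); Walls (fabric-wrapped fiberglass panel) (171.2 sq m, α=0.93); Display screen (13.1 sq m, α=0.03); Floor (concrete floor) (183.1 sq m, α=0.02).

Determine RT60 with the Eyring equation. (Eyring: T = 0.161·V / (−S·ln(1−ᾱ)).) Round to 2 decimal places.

0.54 seconds

Total surface area S = 183.1 + 13.7 + 171.2 + 13.1 + 183.1 = 564.2 sq m.
Absorption A = 183.1×0.01 + 13.7×0.03 + 171.2×0.93 + 13.1×0.03 + 183.1×0.02 = 165.513 sabins.
ᾱ = 165.513 / 564.2 = 0.2934.
−S·ln(1−ᾱ) = −564.2 × ln(1 − 0.2934) = 195.941.
V = 11.3 × 16.2 × 3.6 = 659.016 m³.
RT60 = 0.161 × 659.016 / 195.941 = 0.54 s.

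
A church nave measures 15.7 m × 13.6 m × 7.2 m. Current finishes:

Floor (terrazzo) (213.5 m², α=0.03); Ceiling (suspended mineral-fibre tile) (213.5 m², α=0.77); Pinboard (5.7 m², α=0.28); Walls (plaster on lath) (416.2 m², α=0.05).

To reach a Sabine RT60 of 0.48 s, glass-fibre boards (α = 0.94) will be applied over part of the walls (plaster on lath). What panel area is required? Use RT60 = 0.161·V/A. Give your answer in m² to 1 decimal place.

362.3

Total absorption A₁ = 213.5×0.03 + 213.5×0.77 + 5.7×0.28 + 416.2×0.05
  = 6.405 + 164.395 + 1.596 + 20.810 = 193.206 m² sabins.
Required A₂ = 0.161·1537.344/0.48 = 515.651 sabins.
Absorption to add: 515.651 − 193.206 = 322.445 sabins.
Net gain per m²: Δα = 0.94 − 0.05 = 0.89.
Panel area = 322.445 / 0.89 = 362.3 m².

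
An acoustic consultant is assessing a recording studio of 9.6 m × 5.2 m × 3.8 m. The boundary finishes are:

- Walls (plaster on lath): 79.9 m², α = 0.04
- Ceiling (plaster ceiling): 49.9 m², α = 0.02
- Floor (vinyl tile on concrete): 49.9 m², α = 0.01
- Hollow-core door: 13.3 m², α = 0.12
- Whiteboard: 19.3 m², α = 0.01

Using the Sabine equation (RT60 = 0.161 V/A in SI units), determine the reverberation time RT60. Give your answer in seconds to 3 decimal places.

4.712 s

Summing Sᵢαᵢ: 3.196 + 0.998 + 0.499 + 1.596 + 0.193 → A = 6.482 sabins.
V = 9.6·5.2·3.8 = 189.696 m³.
T = 0.161 V/A = 0.161·189.696/6.482 = 4.712 s.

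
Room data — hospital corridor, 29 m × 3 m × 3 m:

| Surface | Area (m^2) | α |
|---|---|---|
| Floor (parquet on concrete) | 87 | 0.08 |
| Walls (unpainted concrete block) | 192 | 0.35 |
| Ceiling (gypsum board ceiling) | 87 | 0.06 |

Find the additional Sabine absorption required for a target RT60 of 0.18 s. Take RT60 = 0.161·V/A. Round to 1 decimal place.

Summing Sᵢαᵢ: 6.960 + 67.200 + 5.220 → A₁ = 79.380 sabins.
For T = 0.18 s, need A₂ = 0.161·V/T = 0.161·261/0.18 = 233.450 sabins.
Additional absorption ΔA = 233.450 − 79.380 = 154.1 sabins.

154.1 sabins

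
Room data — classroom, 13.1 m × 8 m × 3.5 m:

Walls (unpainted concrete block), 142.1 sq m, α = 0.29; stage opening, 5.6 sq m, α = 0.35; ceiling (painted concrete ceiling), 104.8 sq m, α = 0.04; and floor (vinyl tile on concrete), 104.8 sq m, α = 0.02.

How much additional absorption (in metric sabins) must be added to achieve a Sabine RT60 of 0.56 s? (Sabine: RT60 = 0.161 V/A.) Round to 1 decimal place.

56.0 sabins

Equivalent absorption area: A₁ = 142.1·0.29 + 5.6·0.35 + 104.8·0.04 + 104.8·0.02 = 49.457 sq m.
For T = 0.56 s, need A₂ = 0.161·V/T = 0.161·366.8/0.56 = 105.455 sabins.
Additional absorption ΔA = 105.455 − 49.457 = 56.0 sabins.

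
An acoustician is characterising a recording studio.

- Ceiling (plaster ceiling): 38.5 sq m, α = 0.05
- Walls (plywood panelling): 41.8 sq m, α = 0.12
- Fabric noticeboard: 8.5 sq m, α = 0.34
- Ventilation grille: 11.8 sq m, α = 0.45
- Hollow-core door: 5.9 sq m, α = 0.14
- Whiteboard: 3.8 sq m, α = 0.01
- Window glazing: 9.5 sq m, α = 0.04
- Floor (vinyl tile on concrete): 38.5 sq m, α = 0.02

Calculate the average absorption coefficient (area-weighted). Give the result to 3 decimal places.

Total surface area S = 158.3 sq m.
Weighted sum Σ Sα = 17.155.
ᾱ = A/S = 0.108.

0.108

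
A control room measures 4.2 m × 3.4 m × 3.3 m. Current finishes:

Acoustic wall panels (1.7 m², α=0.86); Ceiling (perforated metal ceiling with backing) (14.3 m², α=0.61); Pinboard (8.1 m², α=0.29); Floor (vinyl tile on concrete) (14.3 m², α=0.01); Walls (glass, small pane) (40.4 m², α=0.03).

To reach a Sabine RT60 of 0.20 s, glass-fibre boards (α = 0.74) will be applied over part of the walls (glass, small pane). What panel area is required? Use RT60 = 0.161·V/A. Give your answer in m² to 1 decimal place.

33.9

A₁ = Σ Sᵢαᵢ = 1.7·0.86 + 14.3·0.61 + 8.1·0.29 + 14.3·0.01 + 40.4·0.03 = 13.889 sabins.
V = 47.124 m³. Target absorption A₂ = 0.161 × 47.124 / 0.20 = 37.935 sabins.
ΔA needed = 37.935 − 13.889 = 24.046 sabins.
Net gain per m²: Δα = 0.74 − 0.03 = 0.71.
Area = ΔA/Δα = 24.046/0.71 = 33.9 m².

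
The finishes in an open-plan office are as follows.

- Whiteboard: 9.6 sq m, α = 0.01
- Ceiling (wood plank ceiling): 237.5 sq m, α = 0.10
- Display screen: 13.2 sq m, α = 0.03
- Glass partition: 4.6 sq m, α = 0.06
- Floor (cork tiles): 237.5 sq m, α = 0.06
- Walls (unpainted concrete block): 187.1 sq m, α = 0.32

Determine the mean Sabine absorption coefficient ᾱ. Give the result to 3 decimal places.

S = Σ Sᵢ = 9.6 + 237.5 + 13.2 + 4.6 + 237.5 + 187.1 = 689.5 sq m.
A = 9.6×0.01 + 237.5×0.10 + 13.2×0.03 + 4.6×0.06 + 237.5×0.06 + 187.1×0.32 = 98.640 sabins.
ᾱ = A/S = 0.143.

0.143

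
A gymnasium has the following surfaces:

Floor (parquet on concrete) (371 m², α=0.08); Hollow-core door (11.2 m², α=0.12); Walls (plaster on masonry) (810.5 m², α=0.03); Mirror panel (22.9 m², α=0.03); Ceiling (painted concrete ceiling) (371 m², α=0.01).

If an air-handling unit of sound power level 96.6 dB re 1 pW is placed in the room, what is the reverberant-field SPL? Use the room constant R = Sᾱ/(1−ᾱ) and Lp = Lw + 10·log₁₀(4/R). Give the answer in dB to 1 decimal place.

84.7 dB

Σ(Sᵢαᵢ) = 371×0.08 + 11.2×0.12 + 810.5×0.03 + 22.9×0.03 + 371×0.01 = 59.736; total area S = 1586.6 m².
ᾱ = 0.0377, so room constant R = A/(1−ᾱ) = 62.076 m².
Lp = Lw + 10 log₁₀(4/R) = 96.6 -11.91 = 84.7 dB.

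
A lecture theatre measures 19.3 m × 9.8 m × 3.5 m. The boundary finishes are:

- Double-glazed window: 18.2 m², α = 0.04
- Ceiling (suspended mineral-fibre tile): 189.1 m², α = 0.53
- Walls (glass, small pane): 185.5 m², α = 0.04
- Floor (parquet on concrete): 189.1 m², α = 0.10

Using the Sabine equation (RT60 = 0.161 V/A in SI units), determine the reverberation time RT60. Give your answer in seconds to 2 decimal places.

0.84 s

Equivalent absorption area: A = 18.2*0.04 + 189.1*0.53 + 185.5*0.04 + 189.1*0.10 = 127.281 m².
Room volume: 661.99 m³.
T = 0.161 V/A = 0.161·661.99/127.281 = 0.84 s.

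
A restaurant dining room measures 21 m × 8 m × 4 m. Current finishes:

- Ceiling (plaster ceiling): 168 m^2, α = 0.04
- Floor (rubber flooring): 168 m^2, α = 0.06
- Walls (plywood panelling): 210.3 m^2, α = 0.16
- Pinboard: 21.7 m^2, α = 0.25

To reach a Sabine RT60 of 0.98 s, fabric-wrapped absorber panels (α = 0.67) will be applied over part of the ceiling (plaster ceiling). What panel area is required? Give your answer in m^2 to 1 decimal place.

Total absorption A₁ = 168·0.04 + 168·0.06 + 210.3·0.16 + 21.7·0.25
  = 6.720 + 10.080 + 33.648 + 5.425 = 55.873 m^2 sabins.
V = 672 m³. Target absorption A₂ = 0.161 × 672 / 0.98 = 110.400 sabins.
ΔA needed = 110.400 − 55.873 = 54.527 sabins.
Net gain per m^2: Δα = 0.67 − 0.04 = 0.63.
Area = ΔA/Δα = 54.527/0.63 = 86.6 m^2.

86.6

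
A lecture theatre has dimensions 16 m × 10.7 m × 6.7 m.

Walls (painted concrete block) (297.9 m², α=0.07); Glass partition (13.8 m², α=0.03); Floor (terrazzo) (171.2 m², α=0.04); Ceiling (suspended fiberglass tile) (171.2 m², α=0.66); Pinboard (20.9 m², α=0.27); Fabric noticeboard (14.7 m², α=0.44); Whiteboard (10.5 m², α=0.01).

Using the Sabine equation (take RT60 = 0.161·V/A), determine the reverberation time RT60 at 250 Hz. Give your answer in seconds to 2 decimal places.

1.20 sec

Equivalent absorption area: A = 297.9·0.07 + 13.8·0.03 + 171.2·0.04 + 171.2·0.66 + 20.9·0.27 + 14.7·0.44 + 10.5·0.01 = 153.323 m².
V = 16·10.7·6.7 = 1147.04 m³.
RT60 = 0.161 · V / A = 0.161 × 1147.04 / 153.323 = 1.20 s.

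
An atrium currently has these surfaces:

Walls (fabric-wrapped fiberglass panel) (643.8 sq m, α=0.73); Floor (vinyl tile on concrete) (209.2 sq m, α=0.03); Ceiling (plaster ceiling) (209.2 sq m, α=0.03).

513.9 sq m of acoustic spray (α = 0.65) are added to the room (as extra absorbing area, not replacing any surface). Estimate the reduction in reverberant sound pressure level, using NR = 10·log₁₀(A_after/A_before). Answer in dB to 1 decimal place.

2.3 dB

Summing Sᵢαᵢ: 469.974 + 6.276 + 6.276 → A_before = 482.526 sabins.
Treatment contributes 513.9·0.65 = 334.035 sabins.
A_after = 482.526 + 334.035 = 816.561 sabins.
NR = 10·log₁₀(816.561/482.526) = 2.3 dB.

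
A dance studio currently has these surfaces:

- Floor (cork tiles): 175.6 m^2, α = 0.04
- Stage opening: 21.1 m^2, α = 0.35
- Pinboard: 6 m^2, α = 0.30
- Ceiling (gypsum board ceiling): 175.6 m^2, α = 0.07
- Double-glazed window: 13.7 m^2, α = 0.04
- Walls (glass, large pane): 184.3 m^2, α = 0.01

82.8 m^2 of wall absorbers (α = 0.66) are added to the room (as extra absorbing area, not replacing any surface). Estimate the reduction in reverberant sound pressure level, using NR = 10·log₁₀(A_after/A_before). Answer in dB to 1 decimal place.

A_before = Σ Sᵢαᵢ = 175.6*0.04 + 21.1*0.35 + 6*0.30 + 175.6*0.07 + 13.7*0.04 + 184.3*0.01 = 30.892 sabins.
Treatment contributes 82.8·0.66 = 54.648 sabins.
A_after = 30.892 + 54.648 = 85.540 sabins.
NR = 10·log₁₀(85.540/30.892) = 4.4 dB.

4.4 dB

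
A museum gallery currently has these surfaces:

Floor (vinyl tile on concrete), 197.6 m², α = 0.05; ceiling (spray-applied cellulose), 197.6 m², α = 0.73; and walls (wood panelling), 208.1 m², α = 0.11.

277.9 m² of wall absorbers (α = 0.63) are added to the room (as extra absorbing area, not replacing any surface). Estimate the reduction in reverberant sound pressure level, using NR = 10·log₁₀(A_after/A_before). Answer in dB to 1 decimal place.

3.0 dB

Total absorption A_before = 197.6·0.05 + 197.6·0.73 + 208.1·0.11
  = 9.880 + 144.248 + 22.891 = 177.019 m² sabins.
Treatment contributes 277.9·0.63 = 175.077 sabins.
New total A_after = 352.096 sabins.
Reduction = 10 log₁₀(A_after/A_before) = 10 log₁₀(1.9890) = 3.0 dB.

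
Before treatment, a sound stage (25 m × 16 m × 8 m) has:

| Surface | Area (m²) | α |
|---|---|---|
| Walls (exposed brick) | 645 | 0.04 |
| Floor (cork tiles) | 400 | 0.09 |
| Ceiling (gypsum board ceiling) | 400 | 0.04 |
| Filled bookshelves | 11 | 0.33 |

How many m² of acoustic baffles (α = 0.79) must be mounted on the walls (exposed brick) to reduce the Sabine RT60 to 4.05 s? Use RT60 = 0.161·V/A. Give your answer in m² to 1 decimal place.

Total absorption A₁ = 645·0.04 + 400·0.09 + 400·0.04 + 11·0.33
  = 25.800 + 36.000 + 16.000 + 3.630 = 81.430 m² sabins.
V = 3200 m³. Target absorption A₂ = 0.161 × 3200 / 4.05 = 127.210 sabins.
ΔA needed = 127.210 − 81.430 = 45.780 sabins.
Net gain per m²: Δα = 0.79 − 0.04 = 0.75.
Area = ΔA/Δα = 45.780/0.75 = 61.0 m².

61.0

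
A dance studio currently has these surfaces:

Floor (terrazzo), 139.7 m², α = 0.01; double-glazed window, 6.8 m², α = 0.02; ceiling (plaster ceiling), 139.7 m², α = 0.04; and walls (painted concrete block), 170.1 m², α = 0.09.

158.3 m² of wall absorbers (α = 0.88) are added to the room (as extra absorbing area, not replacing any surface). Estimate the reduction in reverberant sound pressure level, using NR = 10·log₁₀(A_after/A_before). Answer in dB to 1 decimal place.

A_before = Σ Sᵢαᵢ = 139.7×0.01 + 6.8×0.02 + 139.7×0.04 + 170.1×0.09 = 22.430 sabins.
Added absorption = 158.3 × 0.88 = 139.304 sabins.
A_after = 22.430 + 139.304 = 161.734 sabins.
NR = 10·log₁₀(161.734/22.430) = 8.6 dB.

8.6 dB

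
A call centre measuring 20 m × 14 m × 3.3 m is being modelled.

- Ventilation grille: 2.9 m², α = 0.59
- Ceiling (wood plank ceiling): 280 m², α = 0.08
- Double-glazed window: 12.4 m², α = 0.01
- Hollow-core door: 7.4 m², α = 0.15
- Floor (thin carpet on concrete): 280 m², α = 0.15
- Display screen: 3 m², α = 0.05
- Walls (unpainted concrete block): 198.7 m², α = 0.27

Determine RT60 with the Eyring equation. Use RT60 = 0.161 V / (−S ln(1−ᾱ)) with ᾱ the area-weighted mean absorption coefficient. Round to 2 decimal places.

1.13 sec

S = Σ Sᵢ = 784.4 m².
Absorption A = 2.9·0.59 + 280·0.08 + 12.4·0.01 + 7.4·0.15 + 280·0.15 + 3·0.05 + 198.7·0.27 = 121.144 sabins.
ᾱ = 121.144 / 784.4 = 0.1544.
Eyring denominator: −S ln(1−ᾱ) = 131.551.
V = 20 × 14 × 3.3 = 924 m³.
T = 0.161·V/[−S·ln(1−ᾱ)] = 0.161·924/131.551 = 1.13 s.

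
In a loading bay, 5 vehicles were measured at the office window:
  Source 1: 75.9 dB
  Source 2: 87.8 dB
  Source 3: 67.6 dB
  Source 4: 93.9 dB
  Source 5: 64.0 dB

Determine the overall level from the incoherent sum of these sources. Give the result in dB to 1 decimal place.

94.9 dB

Σ 10^(Lᵢ/10) = 3.104e+09.
Back to dB: 10·log₁₀ Σ = 94.9 dB.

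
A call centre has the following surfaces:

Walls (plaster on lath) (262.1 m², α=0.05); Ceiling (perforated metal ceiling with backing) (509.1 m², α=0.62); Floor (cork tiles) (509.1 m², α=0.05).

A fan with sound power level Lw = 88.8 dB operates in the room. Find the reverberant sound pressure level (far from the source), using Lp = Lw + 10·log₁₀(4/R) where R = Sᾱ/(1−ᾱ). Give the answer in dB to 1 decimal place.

Σ(Sᵢαᵢ) = 262.1×0.05 + 509.1×0.62 + 509.1×0.05 = 354.202; total area S = 1280.3 m².
ᾱ = 354.202/1280.3 = 0.2767; R = Sᾱ/(1−ᾱ) = 354.202/(1−0.2767) = 489.703 m².
Lp = Lw + 10 log₁₀(4/R) = 88.8 -20.88 = 67.9 dB.

67.9 dB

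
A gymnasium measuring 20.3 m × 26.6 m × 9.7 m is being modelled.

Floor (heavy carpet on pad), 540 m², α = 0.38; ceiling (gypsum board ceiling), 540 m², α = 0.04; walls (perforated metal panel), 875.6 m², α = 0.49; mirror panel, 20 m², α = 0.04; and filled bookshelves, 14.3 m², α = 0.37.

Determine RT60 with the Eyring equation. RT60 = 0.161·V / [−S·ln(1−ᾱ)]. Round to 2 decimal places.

1.05 sec

S = Σ Sᵢ = 1989.9 m².
Absorption A = 540·0.38 + 540·0.04 + 875.6·0.49 + 20·0.04 + 14.3·0.37 = 661.935 sabins.
ᾱ = 661.935 / 1989.9 = 0.3326.
Eyring denominator: −S ln(1−ᾱ) = 804.647.
V = 20.3 × 26.6 × 9.7 = 5237.806 m³.
T = 0.161·V/[−S·ln(1−ᾱ)] = 0.161·5237.806/804.647 = 1.05 s.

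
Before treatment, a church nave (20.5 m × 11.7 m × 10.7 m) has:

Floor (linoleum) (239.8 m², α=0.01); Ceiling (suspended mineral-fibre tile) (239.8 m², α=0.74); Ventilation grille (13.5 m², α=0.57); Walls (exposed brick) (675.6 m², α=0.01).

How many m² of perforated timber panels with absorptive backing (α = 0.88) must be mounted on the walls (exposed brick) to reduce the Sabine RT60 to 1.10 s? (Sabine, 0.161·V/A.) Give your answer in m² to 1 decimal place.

208.4

Summing Sᵢαᵢ: 2.398 + 177.452 + 7.695 + 6.756 → A₁ = 194.301 sabins.
V = 2566.395 m³. Target absorption A₂ = 0.161 × 2566.395 / 1.10 = 375.627 sabins.
ΔA needed = 375.627 − 194.301 = 181.326 sabins.
Net gain per m²: Δα = 0.88 − 0.01 = 0.87.
Panel area = 181.326 / 0.87 = 208.4 m².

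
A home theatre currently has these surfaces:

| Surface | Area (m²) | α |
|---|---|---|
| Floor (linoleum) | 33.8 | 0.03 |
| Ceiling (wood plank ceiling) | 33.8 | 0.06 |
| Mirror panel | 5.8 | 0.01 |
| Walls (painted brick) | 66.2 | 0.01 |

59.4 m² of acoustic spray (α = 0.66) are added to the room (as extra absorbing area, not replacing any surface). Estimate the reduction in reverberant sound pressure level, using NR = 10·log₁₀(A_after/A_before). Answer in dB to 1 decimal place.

Summing Sᵢαᵢ: 1.014 + 2.028 + 0.058 + 0.662 → A_before = 3.762 sabins.
Added absorption = 59.4 × 0.66 = 39.204 sabins.
New total A_after = 42.966 sabins.
Reduction = 10 log₁₀(A_after/A_before) = 10 log₁₀(11.4211) = 10.6 dB.

10.6 dB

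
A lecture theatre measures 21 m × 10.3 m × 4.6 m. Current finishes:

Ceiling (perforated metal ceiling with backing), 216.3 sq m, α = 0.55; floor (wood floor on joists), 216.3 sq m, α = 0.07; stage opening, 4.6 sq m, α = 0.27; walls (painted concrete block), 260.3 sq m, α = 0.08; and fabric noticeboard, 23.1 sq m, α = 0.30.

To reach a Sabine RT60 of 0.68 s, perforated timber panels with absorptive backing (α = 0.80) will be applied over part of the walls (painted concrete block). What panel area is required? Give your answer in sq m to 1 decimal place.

A₁ = Σ Sᵢαᵢ = 216.3×0.55 + 216.3×0.07 + 4.6×0.27 + 260.3×0.08 + 23.1×0.30 = 163.102 sabins.
Required A₂ = 0.161·994.98/0.68 = 235.576 sabins.
Absorption to add: 235.576 − 163.102 = 72.474 sabins.
Each sq m of panel replacing the walls (painted concrete block) adds (0.80 − 0.08) = 0.72 sabins.
Area = ΔA/Δα = 72.474/0.72 = 100.7 sq m.

100.7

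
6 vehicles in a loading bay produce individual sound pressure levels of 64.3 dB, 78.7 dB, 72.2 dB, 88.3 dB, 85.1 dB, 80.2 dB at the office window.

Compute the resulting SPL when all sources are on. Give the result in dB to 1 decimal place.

90.8 dB

Sum in the linear (power) domain: Σ 10^(Lᵢ/10) = 10^(64.3/10) + 10^(78.7/10) + 10^(72.2/10) + 10^(88.3/10) + 10^(85.1/10) + 10^(80.2/10) = 1.198e+09.
Back to dB: 10·log₁₀ Σ = 90.8 dB.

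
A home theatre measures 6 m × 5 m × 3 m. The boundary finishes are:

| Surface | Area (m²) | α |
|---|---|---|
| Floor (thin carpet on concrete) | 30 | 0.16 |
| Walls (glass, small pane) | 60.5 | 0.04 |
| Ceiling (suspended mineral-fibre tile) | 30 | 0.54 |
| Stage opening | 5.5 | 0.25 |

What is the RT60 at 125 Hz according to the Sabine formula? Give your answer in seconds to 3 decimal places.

Equivalent absorption area: A = 30*0.16 + 60.5*0.04 + 30*0.54 + 5.5*0.25 = 24.795 m².
Volume V = 6 × 5 × 3 = 90 m³.
RT60 = 0.161 · V / A = 0.161 × 90 / 24.795 = 0.584 s.

0.584 s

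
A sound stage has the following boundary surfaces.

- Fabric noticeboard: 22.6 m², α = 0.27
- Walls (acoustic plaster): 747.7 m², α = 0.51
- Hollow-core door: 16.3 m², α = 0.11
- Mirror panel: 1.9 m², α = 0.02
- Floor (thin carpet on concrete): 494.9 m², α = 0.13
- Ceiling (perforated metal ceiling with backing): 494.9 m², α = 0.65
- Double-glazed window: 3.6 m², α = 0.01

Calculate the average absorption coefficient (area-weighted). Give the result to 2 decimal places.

Total surface area S = 1781.9 m².
Weighted sum Σ Sα = 775.318.
ᾱ = 775.318 / 1781.9 = 0.44.

0.44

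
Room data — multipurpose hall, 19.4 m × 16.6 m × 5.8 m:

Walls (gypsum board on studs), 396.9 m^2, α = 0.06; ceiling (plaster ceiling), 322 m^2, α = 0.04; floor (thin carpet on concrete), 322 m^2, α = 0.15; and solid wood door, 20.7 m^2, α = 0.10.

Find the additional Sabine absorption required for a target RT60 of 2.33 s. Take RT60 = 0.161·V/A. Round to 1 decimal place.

42.0 sabins

A₁ = Σ Sᵢαᵢ = 396.9*0.06 + 322*0.04 + 322*0.15 + 20.7*0.10 = 87.064 sabins.
For T = 2.33 s, need A₂ = 0.161·V/T = 0.161·1867.832/2.33 = 129.065 sabins.
Shortfall: 129.065 − 87.064 = 42.0 sabins.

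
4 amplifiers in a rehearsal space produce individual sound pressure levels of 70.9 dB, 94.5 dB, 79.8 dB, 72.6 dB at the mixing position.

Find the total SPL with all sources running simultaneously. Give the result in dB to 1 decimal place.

Sum in the linear (power) domain: Σ 10^(Lᵢ/10) = 10^(70.9/10) + 10^(94.5/10) + 10^(79.8/10) + 10^(72.6/10) = 2.944e+09.
Combined level = 10 log₁₀(2.944e+09) = 94.7 dB.

94.7 dB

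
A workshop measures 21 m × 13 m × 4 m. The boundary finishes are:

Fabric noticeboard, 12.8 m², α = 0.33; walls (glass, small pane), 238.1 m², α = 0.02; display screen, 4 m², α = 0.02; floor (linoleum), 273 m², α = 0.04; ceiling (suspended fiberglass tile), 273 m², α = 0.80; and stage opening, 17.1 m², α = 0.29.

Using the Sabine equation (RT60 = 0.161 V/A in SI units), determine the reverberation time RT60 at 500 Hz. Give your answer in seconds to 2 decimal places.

0.72 s

Equivalent absorption area: A = 12.8×0.33 + 238.1×0.02 + 4×0.02 + 273×0.04 + 273×0.80 + 17.1×0.29 = 243.345 m².
V = 21·13·4 = 1092 m³.
RT60 = 0.161 · V / A = 0.161 × 1092 / 243.345 = 0.72 s.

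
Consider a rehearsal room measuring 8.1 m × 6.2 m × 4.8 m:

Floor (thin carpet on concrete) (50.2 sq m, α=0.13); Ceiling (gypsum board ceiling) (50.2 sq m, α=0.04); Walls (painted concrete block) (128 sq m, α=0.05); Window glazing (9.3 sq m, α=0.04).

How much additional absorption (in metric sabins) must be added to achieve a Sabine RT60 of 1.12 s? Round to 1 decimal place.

19.3 sabins

Total absorption A₁ = 50.2*0.13 + 50.2*0.04 + 128*0.05 + 9.3*0.04
  = 6.526 + 2.008 + 6.400 + 0.372 = 15.306 sq m sabins.
Target A₂ = 0.161·241.056/1.12 = 34.652 sabins (V = 241.056 m³).
Shortfall: 34.652 − 15.306 = 19.3 sabins.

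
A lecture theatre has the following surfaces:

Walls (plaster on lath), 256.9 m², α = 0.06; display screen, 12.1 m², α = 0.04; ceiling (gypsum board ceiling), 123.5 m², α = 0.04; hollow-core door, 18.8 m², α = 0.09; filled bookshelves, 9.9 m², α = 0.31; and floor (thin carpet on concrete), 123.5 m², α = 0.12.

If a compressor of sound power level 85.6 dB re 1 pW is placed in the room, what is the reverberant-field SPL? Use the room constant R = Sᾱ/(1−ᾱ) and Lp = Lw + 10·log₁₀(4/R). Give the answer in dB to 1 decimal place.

Σ(Sᵢαᵢ) = 256.9×0.06 + 12.1×0.04 + 123.5×0.04 + 18.8×0.09 + 9.9×0.31 + 123.5×0.12 = 40.419; total area S = 544.7 m².
ᾱ = 0.0742, so room constant R = A/(1−ᾱ) = 43.658 m².
Lp = 85.6 + 10·log₁₀(4/43.658) = 85.6 + (-10.38) = 75.2 dB.

75.2 dB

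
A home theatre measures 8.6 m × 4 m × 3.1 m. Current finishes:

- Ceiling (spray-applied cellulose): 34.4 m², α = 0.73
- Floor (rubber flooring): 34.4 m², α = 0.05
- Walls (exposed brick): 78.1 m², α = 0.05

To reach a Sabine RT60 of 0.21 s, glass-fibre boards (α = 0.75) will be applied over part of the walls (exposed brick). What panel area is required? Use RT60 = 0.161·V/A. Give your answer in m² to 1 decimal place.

Equivalent absorption area: A₁ = 34.4×0.73 + 34.4×0.05 + 78.1×0.05 = 30.737 m².
V = 106.64 m³. Target absorption A₂ = 0.161 × 106.64 / 0.21 = 81.757 sabins.
ΔA needed = 81.757 − 30.737 = 51.020 sabins.
Each m² of panel replacing the walls (exposed brick) adds (0.75 − 0.05) = 0.70 sabins.
Area = ΔA/Δα = 51.020/0.70 = 72.9 m².

72.9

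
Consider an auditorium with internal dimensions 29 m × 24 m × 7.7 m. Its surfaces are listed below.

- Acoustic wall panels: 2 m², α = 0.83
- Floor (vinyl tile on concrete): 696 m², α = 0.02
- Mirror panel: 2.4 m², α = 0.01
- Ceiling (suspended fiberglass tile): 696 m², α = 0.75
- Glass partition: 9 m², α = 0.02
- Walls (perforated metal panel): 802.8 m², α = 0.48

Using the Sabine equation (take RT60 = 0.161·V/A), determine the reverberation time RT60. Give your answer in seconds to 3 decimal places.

0.935 s

Equivalent absorption area: A = 2·0.83 + 696·0.02 + 2.4·0.01 + 696·0.75 + 9·0.02 + 802.8·0.48 = 923.128 m².
V = 29·24·7.7 = 5359.2 m³.
T = 0.161 V/A = 0.161·5359.2/923.128 = 0.935 s.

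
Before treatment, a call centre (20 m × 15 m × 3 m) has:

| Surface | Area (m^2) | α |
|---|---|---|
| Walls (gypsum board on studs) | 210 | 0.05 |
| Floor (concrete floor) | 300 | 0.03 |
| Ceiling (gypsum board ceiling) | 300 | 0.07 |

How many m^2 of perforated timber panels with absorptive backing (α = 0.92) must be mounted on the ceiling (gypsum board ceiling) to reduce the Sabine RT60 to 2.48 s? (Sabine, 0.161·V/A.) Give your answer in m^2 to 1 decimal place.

21.1

Summing Sᵢαᵢ: 10.500 + 9.000 + 21.000 → A₁ = 40.500 sabins.
V = 900 m³. Target absorption A₂ = 0.161 × 900 / 2.48 = 58.427 sabins.
Absorption to add: 58.427 − 40.500 = 17.927 sabins.
Net gain per m^2: Δα = 0.92 − 0.07 = 0.85.
Panel area = 17.927 / 0.85 = 21.1 m^2.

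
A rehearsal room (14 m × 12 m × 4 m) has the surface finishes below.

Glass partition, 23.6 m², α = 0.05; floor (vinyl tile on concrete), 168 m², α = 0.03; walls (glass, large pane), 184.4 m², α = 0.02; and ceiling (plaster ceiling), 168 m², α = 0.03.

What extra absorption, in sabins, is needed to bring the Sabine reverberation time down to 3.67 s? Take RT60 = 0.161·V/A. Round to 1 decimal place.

A₁ = Σ Sᵢαᵢ = 23.6·0.05 + 168·0.03 + 184.4·0.02 + 168·0.03 = 14.948 sabins.
Target A₂ = 0.161·672/3.67 = 29.480 sabins (V = 672 m³).
Additional absorption ΔA = 29.480 − 14.948 = 14.5 sabins.

14.5 sabins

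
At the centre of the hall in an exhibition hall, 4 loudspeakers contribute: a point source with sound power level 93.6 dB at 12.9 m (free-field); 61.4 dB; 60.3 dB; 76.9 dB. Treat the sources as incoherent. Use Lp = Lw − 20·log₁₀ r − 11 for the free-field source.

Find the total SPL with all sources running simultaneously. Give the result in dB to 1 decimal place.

Source at 12.9 m: Lp = 93.6 − 20·log₁₀(12.9) − 11 = 60.4 dB.
Sum in the linear (power) domain: Σ 10^(Lᵢ/10) = 10^(60.4/10) + 10^(61.4/10) + 10^(60.3/10) + 10^(76.9/10) = 5.253e+07.
Combined level = 10 log₁₀(5.253e+07) = 77.2 dB.

77.2 dB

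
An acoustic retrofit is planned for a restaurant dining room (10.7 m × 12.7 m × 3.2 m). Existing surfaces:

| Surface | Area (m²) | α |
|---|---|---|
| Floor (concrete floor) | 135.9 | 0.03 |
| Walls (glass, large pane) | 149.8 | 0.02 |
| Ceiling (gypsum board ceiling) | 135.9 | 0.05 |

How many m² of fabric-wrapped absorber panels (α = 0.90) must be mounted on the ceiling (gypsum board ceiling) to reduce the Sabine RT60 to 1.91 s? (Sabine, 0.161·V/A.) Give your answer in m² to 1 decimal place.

Equivalent absorption area: A₁ = 135.9·0.03 + 149.8·0.02 + 135.9·0.05 = 13.868 m².
V = 434.848 m³. Target absorption A₂ = 0.161 × 434.848 / 1.91 = 36.655 sabins.
ΔA needed = 36.655 − 13.868 = 22.787 sabins.
Net gain per m²: Δα = 0.90 − 0.05 = 0.85.
Panel area = 22.787 / 0.85 = 26.8 m².

26.8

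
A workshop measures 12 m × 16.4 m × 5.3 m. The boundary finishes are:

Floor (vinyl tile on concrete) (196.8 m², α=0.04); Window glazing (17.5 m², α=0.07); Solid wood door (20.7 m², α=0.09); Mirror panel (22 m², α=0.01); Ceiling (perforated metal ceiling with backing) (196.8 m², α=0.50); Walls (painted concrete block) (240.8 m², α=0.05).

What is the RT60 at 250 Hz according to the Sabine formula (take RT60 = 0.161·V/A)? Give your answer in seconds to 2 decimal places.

A = Σ Sᵢαᵢ = 196.8×0.04 + 17.5×0.07 + 20.7×0.09 + 22×0.01 + 196.8×0.50 + 240.8×0.05 = 121.620 sabins.
Room volume: 1043.04 m³.
T = 0.161 V/A = 0.161·1043.04/121.620 = 1.38 s.

1.38 s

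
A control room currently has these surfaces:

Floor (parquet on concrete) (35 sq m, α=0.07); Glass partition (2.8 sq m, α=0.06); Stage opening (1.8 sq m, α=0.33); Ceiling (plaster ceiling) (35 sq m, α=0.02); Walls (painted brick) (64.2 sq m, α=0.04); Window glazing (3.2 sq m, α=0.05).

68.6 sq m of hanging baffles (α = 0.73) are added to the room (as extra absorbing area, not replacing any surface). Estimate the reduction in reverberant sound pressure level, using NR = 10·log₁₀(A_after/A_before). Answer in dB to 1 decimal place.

9.3 dB

Equivalent absorption area: A_before = 35*0.07 + 2.8*0.06 + 1.8*0.33 + 35*0.02 + 64.2*0.04 + 3.2*0.05 = 6.640 sq m.
Treatment contributes 68.6·0.73 = 50.078 sabins.
New total A_after = 56.718 sabins.
NR = 10·log₁₀(56.718/6.640) = 9.3 dB.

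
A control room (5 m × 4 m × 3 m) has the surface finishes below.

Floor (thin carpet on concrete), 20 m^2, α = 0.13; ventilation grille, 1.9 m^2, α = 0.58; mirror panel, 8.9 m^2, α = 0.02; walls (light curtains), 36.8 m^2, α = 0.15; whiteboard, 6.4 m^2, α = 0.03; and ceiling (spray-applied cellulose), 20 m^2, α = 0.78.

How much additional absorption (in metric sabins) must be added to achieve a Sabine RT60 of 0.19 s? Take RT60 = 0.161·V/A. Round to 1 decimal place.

25.7 sabins

Summing Sᵢαᵢ: 2.600 + 1.102 + 0.178 + 5.520 + 0.192 + 15.600 → A₁ = 25.192 sabins.
For T = 0.19 s, need A₂ = 0.161·V/T = 0.161·60/0.19 = 50.842 sabins.
Shortfall: 50.842 − 25.192 = 25.7 sabins.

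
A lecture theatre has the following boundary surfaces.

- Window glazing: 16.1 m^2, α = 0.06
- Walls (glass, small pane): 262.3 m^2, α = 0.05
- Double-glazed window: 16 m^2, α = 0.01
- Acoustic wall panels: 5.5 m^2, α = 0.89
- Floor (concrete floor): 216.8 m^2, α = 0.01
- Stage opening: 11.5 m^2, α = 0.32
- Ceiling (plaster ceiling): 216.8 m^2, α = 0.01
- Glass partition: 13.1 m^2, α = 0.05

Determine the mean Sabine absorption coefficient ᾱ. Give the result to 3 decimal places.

Total surface area S = 758.1 m^2.
Σ(Sᵢαᵢ) = 16.1·0.06 + 262.3·0.05 + 16·0.01 + 5.5·0.89 + 216.8·0.01 + 11.5·0.32 + 216.8·0.01 + 13.1·0.05 = 27.807.
ᾱ = 27.807 / 758.1 = 0.037.

0.037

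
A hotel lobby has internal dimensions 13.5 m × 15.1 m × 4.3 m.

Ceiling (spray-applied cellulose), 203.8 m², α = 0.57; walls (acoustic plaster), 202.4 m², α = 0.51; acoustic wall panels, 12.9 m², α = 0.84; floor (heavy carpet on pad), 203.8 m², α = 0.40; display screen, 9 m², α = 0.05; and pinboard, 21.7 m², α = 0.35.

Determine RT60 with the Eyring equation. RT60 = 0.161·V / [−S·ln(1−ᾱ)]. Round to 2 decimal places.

0.32 s

Total surface area S = 203.8 + 202.4 + 12.9 + 203.8 + 9 + 21.7 = 653.6 m².
Absorption A = 203.8×0.57 + 202.4×0.51 + 12.9×0.84 + 203.8×0.40 + 9×0.05 + 21.7×0.35 = 319.791 sabins.
Mean coefficient ᾱ = A/S = 0.4893.
−S·ln(1−ᾱ) = −653.6 × ln(1 − 0.4893) = 439.202.
V = 13.5 × 15.1 × 4.3 = 876.555 m³.
RT60 = 0.161 × 876.555 / 439.202 = 0.32 s.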